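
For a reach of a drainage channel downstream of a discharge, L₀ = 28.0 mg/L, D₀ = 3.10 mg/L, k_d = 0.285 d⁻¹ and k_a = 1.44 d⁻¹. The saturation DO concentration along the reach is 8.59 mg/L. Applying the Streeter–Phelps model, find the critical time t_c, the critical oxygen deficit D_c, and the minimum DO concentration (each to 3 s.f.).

At the critical point dD/dt = 0, so k_d L₀ e^(−k_d t) = k_a D. Substituting D(t) from the Streeter–Phelps equation and solving for t gives
t_c = ln[(k_a/k_d)(1 − D₀(k_a−k_d)/(k_d L₀))] / (k_a−k_d).
Here k_a−k_d = 1.155 d⁻¹ and 1 − D₀(k_a−k_d)/(k_d L₀) = 1 − 3.10×1.155/(0.285×28.0) = 0.5513, so
t_c = ln(5.053 × 0.5513) / 1.155 = 1.024 / 1.155 = 0.8870 d.
D_c = (k_d/k_a) L₀ e^(−k_d t_c) = (0.285/1.44) × 28.0 × e^(−0.285×0.8870) = 0.1979 × 28.0 × 0.7766 = 4.304 mg/L.
Minimum DO = C_s − D_c = 8.59 − 4.304 = 4.286 mg/L.

t_c ≈ 0.887 d; D_c ≈ 4.30 mg/L; min DO ≈ 4.29 mg/L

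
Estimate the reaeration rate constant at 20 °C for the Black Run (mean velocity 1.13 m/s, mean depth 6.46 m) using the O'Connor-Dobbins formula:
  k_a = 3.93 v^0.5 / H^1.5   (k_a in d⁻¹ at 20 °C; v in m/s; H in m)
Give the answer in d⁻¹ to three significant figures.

k_a ≈ 0.254 d⁻¹

k_a = 3.93 × 1.13^0.5 / 6.46^1.5 = 3.93 × 1.063 / 16.42 = 0.2544 d⁻¹.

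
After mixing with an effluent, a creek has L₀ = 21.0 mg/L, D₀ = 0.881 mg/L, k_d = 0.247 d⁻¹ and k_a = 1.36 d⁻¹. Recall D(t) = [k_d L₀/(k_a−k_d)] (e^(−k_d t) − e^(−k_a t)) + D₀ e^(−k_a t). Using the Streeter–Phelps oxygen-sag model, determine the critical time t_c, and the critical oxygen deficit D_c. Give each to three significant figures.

At the critical point dD/dt = 0, so k_d L₀ e^(−k_d t) = k_a D. Substituting D(t) from the Streeter–Phelps equation and solving for t gives
t_c = ln[(k_a/k_d)(1 − D₀(k_a−k_d)/(k_d L₀))] / (k_a−k_d).
Here k_a−k_d = 1.113 d⁻¹ and 1 − D₀(k_a−k_d)/(k_d L₀) = 1 − 0.881×1.113/(0.247×21.0) = 0.8110, so
t_c = ln(5.506 × 0.8110) / 1.113 = 1.496 / 1.113 = 1.344 d.
D_c = (k_d/k_a) L₀ e^(−k_d t_c) = (0.247/1.36) × 21.0 × e^(−0.247×1.344) = 0.1816 × 21.0 × 0.7174 = 2.736 mg/L.

t_c ≈ 1.34 d; D_c ≈ 2.74 mg/L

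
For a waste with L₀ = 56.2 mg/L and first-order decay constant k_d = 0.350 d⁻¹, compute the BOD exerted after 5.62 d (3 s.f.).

y_t = L₀(1 − e^(−k_d t)) = 56.2 × (1 − e^(−0.350×5.62))
= 56.2 × (1 − 0.1399) = 56.2 × 0.8601 = 48.34 mg/L.

y ≈ 48.3 mg/L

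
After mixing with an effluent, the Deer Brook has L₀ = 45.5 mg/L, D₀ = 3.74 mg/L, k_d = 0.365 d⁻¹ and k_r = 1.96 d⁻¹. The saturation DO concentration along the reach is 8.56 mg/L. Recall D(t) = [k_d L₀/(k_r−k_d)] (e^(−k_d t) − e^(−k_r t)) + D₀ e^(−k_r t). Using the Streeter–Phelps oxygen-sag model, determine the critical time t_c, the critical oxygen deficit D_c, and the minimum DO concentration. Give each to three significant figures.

t_c ≈ 0.775 d; D_c ≈ 6.39 mg/L; min DO ≈ 2.17 mg/L

At the critical point dD/dt = 0, so k_d L₀ e^(−k_d t) = k_r D. Substituting D(t) from the Streeter–Phelps equation and solving for t gives
t_c = ln[(k_r/k_d)(1 − D₀(k_r−k_d)/(k_d L₀))] / (k_r−k_d).
Here k_r−k_d = 1.595 d⁻¹ and 1 − D₀(k_r−k_d)/(k_d L₀) = 1 − 3.74×1.595/(0.365×45.5) = 0.6408, so
t_c = ln(5.370 × 0.6408) / 1.595 = 1.236 / 1.595 = 0.7748 d.
D_c = (k_d/k_r) L₀ e^(−k_d t_c) = (0.365/1.96) × 45.5 × e^(−0.365×0.7748) = 0.1862 × 45.5 × 0.7537 = 6.386 mg/L.
Minimum DO = C_s − D_c = 8.56 − 6.386 = 2.174 mg/L.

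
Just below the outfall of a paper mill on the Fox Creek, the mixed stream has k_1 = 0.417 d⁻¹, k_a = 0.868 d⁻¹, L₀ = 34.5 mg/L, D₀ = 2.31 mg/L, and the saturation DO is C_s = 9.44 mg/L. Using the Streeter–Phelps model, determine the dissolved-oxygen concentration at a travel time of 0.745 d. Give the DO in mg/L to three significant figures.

k_1 L₀/(k_a−k_1) = 0.417×34.5/(0.868−0.417) = 14.39/0.4510 = 31.90 mg/L.
e^(−k_1 t) = e^(−0.417×0.7450) = 0.7330; e^(−k_a t) = e^(−0.868×0.7450) = 0.5238.
D = 31.90 × (0.7330 − 0.5238) + 2.31 × 0.5238 = 6.672 + 1.210 = 7.882 mg/L.
DO = C_s − D = 9.44 − 7.882 = 1.558 mg/L.

DO ≈ 1.56 mg/L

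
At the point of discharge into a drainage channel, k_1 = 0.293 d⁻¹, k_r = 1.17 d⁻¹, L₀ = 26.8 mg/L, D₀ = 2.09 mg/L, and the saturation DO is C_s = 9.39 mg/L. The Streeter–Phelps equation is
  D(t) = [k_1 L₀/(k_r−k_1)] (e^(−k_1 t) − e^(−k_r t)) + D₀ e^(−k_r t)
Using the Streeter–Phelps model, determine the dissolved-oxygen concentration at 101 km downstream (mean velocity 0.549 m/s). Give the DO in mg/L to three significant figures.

DO ≈ 5.16 mg/L

Travel time t = x/v = 101 km / (0.549 m/s) = 101000 m / 0.549 m/s = 184000 s = 2.129 d.
k_1 L₀/(k_r−k_1) = 0.293×26.8/(1.17−0.293) = 7.852/0.8770 = 8.954 mg/L.
e^(−k_1 t) = e^(−0.293×2.129) = 0.5359; e^(−k_r t) = e^(−1.17×2.129) = 0.08280.
D = 8.954 × (0.5359 − 0.08280) + 2.09 × 0.08280 = 4.057 + 0.1731 = 4.230 mg/L.
DO = C_s − D = 9.39 − 4.230 = 5.160 mg/L.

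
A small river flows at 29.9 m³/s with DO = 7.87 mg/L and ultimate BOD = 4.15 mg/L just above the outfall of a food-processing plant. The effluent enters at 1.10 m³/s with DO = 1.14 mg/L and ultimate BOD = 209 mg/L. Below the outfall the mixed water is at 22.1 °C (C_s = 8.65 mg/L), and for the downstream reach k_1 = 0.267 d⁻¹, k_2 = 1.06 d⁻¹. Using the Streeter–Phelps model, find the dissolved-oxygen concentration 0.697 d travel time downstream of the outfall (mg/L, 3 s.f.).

DO ≈ 6.81 mg/L

Mixed DO = (29.9×7.87 + 1.10×1.14)/(29.9+1.10) = 236.6/31.00 = 7.631 mg/L.
Mixed L₀ = (29.9×4.15 + 1.10×209)/(31.00) = 354.0/31.00 = 11.42 mg/L.
Initial deficit D₀ = C_s − DO₀ = 8.65 − 7.631 = 1.019 mg/L.
D(0.697) = [0.267×11.42/(1.06−0.267)](e^(−0.267×0.697) − e^(−1.06×0.697)) + 1.019 e^(−1.06×0.697)
= 3.845 × (0.8302 − 0.4777) + 1.019 × 0.4777 = 1.842 mg/L.
DO = 8.65 − 1.842 = 6.808 mg/L.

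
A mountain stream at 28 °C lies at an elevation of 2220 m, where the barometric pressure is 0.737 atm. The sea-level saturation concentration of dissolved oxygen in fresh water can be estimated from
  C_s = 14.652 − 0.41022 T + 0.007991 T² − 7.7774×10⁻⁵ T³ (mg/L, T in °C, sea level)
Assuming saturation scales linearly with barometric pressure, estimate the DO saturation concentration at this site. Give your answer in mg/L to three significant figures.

C_s ≈ 5.69 mg/L

At sea level: C_s = 14.652 − 0.41022×28 + 0.007991×28² − 7.7774×10⁻⁵×28³ = 7.723 mg/L.
Pressure correction: C_s' = 7.723 × 0.737 = 5.692 mg/L.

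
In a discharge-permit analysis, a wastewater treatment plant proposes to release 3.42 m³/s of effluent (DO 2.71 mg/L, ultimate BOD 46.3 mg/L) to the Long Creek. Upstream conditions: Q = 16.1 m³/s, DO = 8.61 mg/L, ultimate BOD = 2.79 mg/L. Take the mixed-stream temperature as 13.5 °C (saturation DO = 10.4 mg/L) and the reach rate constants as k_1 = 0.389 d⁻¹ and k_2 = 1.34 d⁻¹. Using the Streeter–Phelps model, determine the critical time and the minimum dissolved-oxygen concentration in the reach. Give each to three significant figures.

t_c ≈ 0.157 d; minimum DO ≈ 7.56 mg/L

Mixed DO = (16.1×8.61 + 3.42×2.71)/(16.1+3.42) = 147.9/19.52 = 7.576 mg/L.
Mixed L₀ = (16.1×2.79 + 3.42×46.3)/(19.52) = 203.3/19.52 = 10.41 mg/L.
Initial deficit D₀ = C_s − DO₀ = 10.4 − 7.576 = 2.824 mg/L.
t_c = (1/0.9510) ln[(1.34/0.389)(1 − 2.824×0.9510/(0.389×10.41))] = 1.052 × ln(1.161) = 0.1571 d.
D_c = (0.389/1.34) × 10.41 × e^(−0.389×0.1571) = 0.2903 × 10.41 × 0.9407 = 2.844 mg/L.
Minimum DO = 10.4 − 2.844 = 7.556 mg/L.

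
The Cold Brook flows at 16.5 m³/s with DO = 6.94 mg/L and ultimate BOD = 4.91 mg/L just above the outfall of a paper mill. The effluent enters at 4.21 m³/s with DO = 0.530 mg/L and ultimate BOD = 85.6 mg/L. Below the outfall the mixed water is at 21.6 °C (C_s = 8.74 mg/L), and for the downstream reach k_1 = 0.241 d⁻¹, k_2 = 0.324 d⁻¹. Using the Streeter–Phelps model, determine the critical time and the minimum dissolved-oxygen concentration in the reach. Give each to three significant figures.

t_c ≈ 2.95 d; minimum DO ≈ 0.945 mg/L

Mixed DO = (16.5×6.94 + 4.21×0.530)/(16.5+4.21) = 116.7/20.71 = 5.637 mg/L.
Mixed L₀ = (16.5×4.91 + 4.21×85.6)/(20.71) = 441.4/20.71 = 21.31 mg/L.
Initial deficit D₀ = C_s − DO₀ = 8.74 − 5.637 = 3.103 mg/L.
t_c = (1/0.08300) ln[(0.324/0.241)(1 − 3.103×0.08300/(0.241×21.31))] = 12.05 × ln(1.277) = 2.946 d.
D_c = (0.241/0.324) × 21.31 × e^(−0.241×2.946) = 0.7438 × 21.31 × 0.4917 = 7.795 mg/L.
Minimum DO = 8.74 − 7.795 = 0.9455 mg/L.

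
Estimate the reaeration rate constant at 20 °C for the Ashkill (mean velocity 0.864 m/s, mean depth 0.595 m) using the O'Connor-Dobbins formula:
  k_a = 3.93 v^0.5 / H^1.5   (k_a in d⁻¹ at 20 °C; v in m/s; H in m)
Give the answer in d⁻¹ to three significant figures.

k_a ≈ 7.96 d⁻¹

k_a = 3.93 × 0.864^0.5 / 0.595^1.5 = 3.93 × 0.9295 / 0.4590 = 7.959 d⁻¹.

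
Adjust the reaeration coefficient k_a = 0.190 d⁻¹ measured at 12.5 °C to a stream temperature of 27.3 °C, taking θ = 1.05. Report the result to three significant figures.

k_a ≈ 0.391 d⁻¹

k_a(T₂) = k_a(T₁) · θ^(T₂−T₁) = 0.190 × 1.05^(27.3−12.5)
= 0.190 × 1.05^14.8 = 0.190 × 2.059 = 0.3912 d⁻¹.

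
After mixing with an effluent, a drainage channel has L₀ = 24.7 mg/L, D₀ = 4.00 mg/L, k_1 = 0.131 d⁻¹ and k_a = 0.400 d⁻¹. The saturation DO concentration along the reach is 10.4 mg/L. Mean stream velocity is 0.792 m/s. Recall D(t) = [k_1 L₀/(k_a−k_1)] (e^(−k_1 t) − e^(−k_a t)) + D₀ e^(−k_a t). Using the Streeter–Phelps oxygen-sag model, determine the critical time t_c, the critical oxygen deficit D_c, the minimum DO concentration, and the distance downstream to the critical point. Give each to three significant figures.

t_c ≈ 2.65 d; D_c ≈ 5.72 mg/L; min DO ≈ 4.68 mg/L; x_c ≈ 181 km

With k_a/k_1 = 3.053 and 1 − D₀(k_a−k_1)/(k_1 L₀) = 0.6675,
t_c = ln(3.053 × 0.6675) / (0.400 − 0.131) = ln(2.038) / 0.2690 = 0.7120/0.2690 = 2.647 d.
L(t_c) = L₀ e^(−k_1 t_c) = 24.7 × 0.7070 = 17.46 mg/L, and at the critical point k_a D_c = k_1 L, so D_c = (0.131/0.400) × 17.46 = 5.719 mg/L.
Minimum DO = C_s − D_c = 10.4 − 5.719 = 4.681 mg/L.
x_c = v t_c = 0.792 m/s × 2.647 d × 86400 s/d = 181100 m ≈ 181 km.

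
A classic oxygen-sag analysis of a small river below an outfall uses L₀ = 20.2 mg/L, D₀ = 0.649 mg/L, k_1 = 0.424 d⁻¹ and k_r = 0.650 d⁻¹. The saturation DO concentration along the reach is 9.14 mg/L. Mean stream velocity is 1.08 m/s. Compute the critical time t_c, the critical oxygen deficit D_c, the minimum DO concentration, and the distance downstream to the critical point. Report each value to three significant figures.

t_c ≈ 1.81 d; D_c ≈ 6.11 mg/L; min DO ≈ 3.03 mg/L; x_c ≈ 169 km

With k_r/k_1 = 1.533 and 1 − D₀(k_r−k_1)/(k_1 L₀) = 0.9829,
t_c = ln(1.533 × 0.9829) / (0.650 − 0.424) = ln(1.507) / 0.2260 = 0.4100/0.2260 = 1.814 d.
L(t_c) = L₀ e^(−k_1 t_c) = 20.2 × 0.4634 = 9.361 mg/L, and at the critical point k_r D_c = k_1 L, so D_c = (0.424/0.650) × 9.361 = 6.106 mg/L.
Minimum DO = C_s − D_c = 9.14 − 6.106 = 3.034 mg/L.
x_c = v t_c = 1.08 m/s × 1.814 d × 86400 s/d = 169300 m ≈ 169 km.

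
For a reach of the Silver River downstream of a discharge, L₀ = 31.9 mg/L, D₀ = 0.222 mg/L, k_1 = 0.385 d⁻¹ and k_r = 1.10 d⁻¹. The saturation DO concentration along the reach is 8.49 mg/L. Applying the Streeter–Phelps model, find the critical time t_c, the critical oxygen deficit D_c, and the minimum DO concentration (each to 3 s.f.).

t_c ≈ 1.45 d; D_c ≈ 6.39 mg/L; min DO ≈ 2.10 mg/L

With k_r/k_1 = 2.857 and 1 − D₀(k_r−k_1)/(k_1 L₀) = 0.9871,
t_c = ln(2.857 × 0.9871) / (1.10 − 0.385) = ln(2.820) / 0.7150 = 1.037/0.7150 = 1.450 d.
L(t_c) = L₀ e^(−k_1 t_c) = 31.9 × 0.5722 = 18.25 mg/L, and at the critical point k_r D_c = k_1 L, so D_c = (0.385/1.10) × 18.25 = 6.389 mg/L.
Minimum DO = C_s − D_c = 8.49 − 6.389 = 2.101 mg/L.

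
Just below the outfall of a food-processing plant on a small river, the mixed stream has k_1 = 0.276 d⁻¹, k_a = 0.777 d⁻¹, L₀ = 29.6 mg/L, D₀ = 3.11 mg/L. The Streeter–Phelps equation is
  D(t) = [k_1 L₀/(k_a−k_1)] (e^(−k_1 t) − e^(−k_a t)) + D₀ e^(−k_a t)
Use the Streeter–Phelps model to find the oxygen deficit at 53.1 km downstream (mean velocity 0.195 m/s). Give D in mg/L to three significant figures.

Travel time t = x/v = 53.1 km / (0.195 m/s) = 53100 m / 0.195 m/s = 272300 s = 3.152 d.
k_1 L₀/(k_a−k_1) = 0.276×29.6/(0.777−0.276) = 8.170/0.5010 = 16.31 mg/L.
e^(−k_1 t) = e^(−0.276×3.152) = 0.4190; e^(−k_a t) = e^(−0.777×3.152) = 0.08639.
D = 16.31 × (0.4190 − 0.08639) + 3.11 × 0.08639 = 5.424 + 0.2687 = 5.692 mg/L.

D ≈ 5.69 mg/L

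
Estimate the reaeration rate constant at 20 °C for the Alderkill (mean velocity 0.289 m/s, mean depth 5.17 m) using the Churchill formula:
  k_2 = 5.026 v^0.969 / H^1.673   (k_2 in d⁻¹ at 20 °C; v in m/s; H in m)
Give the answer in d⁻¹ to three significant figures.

k_2 = 5.026 × 0.289^0.969 / 5.17^1.673 = 5.026 × 0.3003 / 15.62 = 0.09664 d⁻¹.

k_2 ≈ 0.0966 d⁻¹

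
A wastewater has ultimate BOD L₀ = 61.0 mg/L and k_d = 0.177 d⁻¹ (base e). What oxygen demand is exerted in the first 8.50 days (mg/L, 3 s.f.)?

y_t = L₀(1 − e^(−k_d t)) = 61.0 × (1 − e^(−0.177×8.50))
= 61.0 × (1 − 0.2221) = 61.0 × 0.7779 = 47.45 mg/L.

y ≈ 47.5 mg/L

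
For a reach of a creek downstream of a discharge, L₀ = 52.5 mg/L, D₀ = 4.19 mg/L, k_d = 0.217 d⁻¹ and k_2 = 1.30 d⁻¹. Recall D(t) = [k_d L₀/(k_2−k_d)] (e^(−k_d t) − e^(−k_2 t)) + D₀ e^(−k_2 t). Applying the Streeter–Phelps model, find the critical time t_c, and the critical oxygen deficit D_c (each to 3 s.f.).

t_c = [1/(k_2−k_d)] ln[(k_2/k_d)(1 − D₀(k_2−k_d)/(k_d L₀))]
= [1/(1.30−0.217)] ln[(1.30/0.217)(1 − 4.19×1.083/(0.217×52.5))]
= (1/1.083) ln[5.991 × 0.6017] = 0.9234 × ln(3.605) = 0.9234 × 1.282 = 1.184 d.
D_c = (k_d/k_2) L₀ e^(−k_d t_c) = (0.217/1.30) × 52.5 × e^(−0.217×1.184) = 0.1669 × 52.5 × 0.7734 = 6.778 mg/L.

t_c ≈ 1.18 d; D_c ≈ 6.78 mg/L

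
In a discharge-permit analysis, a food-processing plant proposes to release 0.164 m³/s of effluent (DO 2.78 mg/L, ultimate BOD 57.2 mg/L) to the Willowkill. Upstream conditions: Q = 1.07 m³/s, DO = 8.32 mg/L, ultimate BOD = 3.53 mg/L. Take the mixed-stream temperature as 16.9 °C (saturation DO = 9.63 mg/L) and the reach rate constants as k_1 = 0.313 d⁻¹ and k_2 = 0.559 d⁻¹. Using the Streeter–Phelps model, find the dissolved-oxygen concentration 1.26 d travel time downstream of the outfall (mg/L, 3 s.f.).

DO ≈ 6.18 mg/L

Mixed DO = (1.07×8.32 + 0.164×2.78)/(1.07+0.164) = 9.358/1.234 = 7.584 mg/L.
Mixed L₀ = (1.07×3.53 + 0.164×57.2)/(1.234) = 13.16/1.234 = 10.66 mg/L.
Initial deficit D₀ = C_s − DO₀ = 9.63 − 7.584 = 2.046 mg/L.
D(1.26) = [0.313×10.66/(0.559−0.313)](e^(−0.313×1.26) − e^(−0.559×1.26)) + 2.046 e^(−0.559×1.26)
= 13.57 × (0.6741 − 0.4944) + 2.046 × 0.4944 = 3.449 mg/L.
DO = 9.63 − 3.449 = 6.181 mg/L.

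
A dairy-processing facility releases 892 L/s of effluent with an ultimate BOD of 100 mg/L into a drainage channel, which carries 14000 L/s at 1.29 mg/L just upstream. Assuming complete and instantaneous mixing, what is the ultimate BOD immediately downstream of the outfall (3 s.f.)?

7.20 mg/L

Flow-weighted mixing: C = (Q_r C_r + Q_w C_w)/(Q_r + Q_w)
= (14000×1.29 + 892×100)/(14000 + 892) = 107300/14890 = 7.203 mg/L.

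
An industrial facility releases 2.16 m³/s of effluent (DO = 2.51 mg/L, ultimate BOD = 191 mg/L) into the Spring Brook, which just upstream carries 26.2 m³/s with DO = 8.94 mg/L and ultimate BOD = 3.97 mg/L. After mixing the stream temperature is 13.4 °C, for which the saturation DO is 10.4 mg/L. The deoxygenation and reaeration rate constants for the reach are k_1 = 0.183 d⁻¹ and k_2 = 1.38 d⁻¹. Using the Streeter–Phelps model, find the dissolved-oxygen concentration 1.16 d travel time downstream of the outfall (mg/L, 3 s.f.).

DO ≈ 8.32 mg/L

Mixed DO = (26.2×8.94 + 2.16×2.51)/(26.2+2.16) = 239.6/28.36 = 8.450 mg/L.
Mixed L₀ = (26.2×3.97 + 2.16×191)/(28.36) = 516.6/28.36 = 18.21 mg/L.
Initial deficit D₀ = C_s − DO₀ = 10.4 − 8.450 = 1.950 mg/L.
D(1.16) = [0.183×18.21/(1.38−0.183)](e^(−0.183×1.16) − e^(−1.38×1.16)) + 1.950 e^(−1.38×1.16)
= 2.785 × (0.8087 − 0.2017) + 1.950 × 0.2017 = 2.084 mg/L.
DO = 10.4 − 2.084 = 8.316 mg/L.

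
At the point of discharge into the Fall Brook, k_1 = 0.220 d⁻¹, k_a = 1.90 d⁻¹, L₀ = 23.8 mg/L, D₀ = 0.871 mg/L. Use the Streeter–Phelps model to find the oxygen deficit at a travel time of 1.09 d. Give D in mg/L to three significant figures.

k_1 L₀/(k_a−k_1) = 0.220×23.8/(1.90−0.220) = 5.236/1.680 = 3.117 mg/L.
e^(−k_1 t) = e^(−0.220×1.090) = 0.7868; e^(−k_a t) = e^(−1.90×1.090) = 0.1261.
D = 3.117 × (0.7868 − 0.1261) + 0.871 × 0.1261 = 2.059 + 0.1098 = 2.169 mg/L.

D ≈ 2.17 mg/L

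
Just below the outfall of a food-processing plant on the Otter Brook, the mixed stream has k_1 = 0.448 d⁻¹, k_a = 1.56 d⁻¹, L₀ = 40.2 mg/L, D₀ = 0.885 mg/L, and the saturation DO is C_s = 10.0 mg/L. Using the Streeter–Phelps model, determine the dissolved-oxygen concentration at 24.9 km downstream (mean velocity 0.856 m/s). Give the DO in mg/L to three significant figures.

Travel time t = x/v = 24.9 km / (0.856 m/s) = 24900 m / 0.856 m/s = 29090 s = 0.3367 d.
k_1 L₀/(k_a−k_1) = 0.448×40.2/(1.56−0.448) = 18.01/1.112 = 16.20 mg/L.
e^(−k_1 t) = e^(−0.448×0.3367) = 0.8600; e^(−k_a t) = e^(−1.56×0.3367) = 0.5914.
D = 16.20 × (0.8600 − 0.5914) + 0.885 × 0.5914 = 4.350 + 0.5234 = 4.873 mg/L.
DO = C_s − D = 10.0 − 4.873 = 5.127 mg/L.

DO ≈ 5.13 mg/L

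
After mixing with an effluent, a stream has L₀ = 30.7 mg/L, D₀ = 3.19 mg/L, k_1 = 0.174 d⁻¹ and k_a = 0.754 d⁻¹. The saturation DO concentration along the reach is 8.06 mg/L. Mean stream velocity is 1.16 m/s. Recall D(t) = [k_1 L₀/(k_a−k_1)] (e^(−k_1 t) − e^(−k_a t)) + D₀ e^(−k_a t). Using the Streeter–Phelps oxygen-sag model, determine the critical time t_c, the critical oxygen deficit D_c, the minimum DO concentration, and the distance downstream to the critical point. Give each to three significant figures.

t_c = [1/(k_a−k_1)] ln[(k_a/k_1)(1 − D₀(k_a−k_1)/(k_1 L₀))]
= [1/(0.754−0.174)] ln[(0.754/0.174)(1 − 3.19×0.5800/(0.174×30.7))]
= (1/0.5800) ln[4.333 × 0.6536] = 1.724 × ln(2.832) = 1.724 × 1.041 = 1.795 d.
D_c = (k_1/k_a) L₀ e^(−k_1 t_c) = (0.174/0.754) × 30.7 × e^(−0.174×1.795) = 0.2308 × 30.7 × 0.7317 = 5.184 mg/L.
Minimum DO = C_s − D_c = 8.06 − 5.184 = 2.876 mg/L.
x_c = v t_c = 1.16 m/s × 1.795 d × 86400 s/d = 179900 m ≈ 180 km.

t_c ≈ 1.80 d; D_c ≈ 5.18 mg/L; min DO ≈ 2.88 mg/L; x_c ≈ 180 km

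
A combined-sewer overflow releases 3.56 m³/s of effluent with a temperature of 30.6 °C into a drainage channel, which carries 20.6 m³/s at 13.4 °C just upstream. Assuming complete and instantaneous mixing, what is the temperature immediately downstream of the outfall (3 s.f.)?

15.9 °C

Flow-weighted mixing: C = (Q_r C_r + Q_w C_w)/(Q_r + Q_w)
= (20.6×13.4 + 3.56×30.6)/(20.6 + 3.56) = 385.0/24.16 = 15.93 °C.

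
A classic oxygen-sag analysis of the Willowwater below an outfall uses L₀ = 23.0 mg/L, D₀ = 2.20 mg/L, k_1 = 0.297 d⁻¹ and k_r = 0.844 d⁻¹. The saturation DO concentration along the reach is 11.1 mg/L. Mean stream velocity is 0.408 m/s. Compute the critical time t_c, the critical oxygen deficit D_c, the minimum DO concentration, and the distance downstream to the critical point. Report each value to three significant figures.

With k_r/k_1 = 2.842 and 1 − D₀(k_r−k_1)/(k_1 L₀) = 0.8238,
t_c = ln(2.842 × 0.8238) / (0.844 − 0.297) = ln(2.341) / 0.5470 = 0.8506/0.5470 = 1.555 d.
L(t_c) = L₀ e^(−k_1 t_c) = 23.0 × 0.6301 = 14.49 mg/L, and at the critical point k_r D_c = k_1 L, so D_c = (0.297/0.844) × 14.49 = 5.100 mg/L.
Minimum DO = C_s − D_c = 11.1 − 5.100 = 6.000 mg/L.
x_c = v t_c = 0.408 m/s × 1.555 d × 86400 s/d = 54820 m ≈ 54.8 km.

t_c ≈ 1.56 d; D_c ≈ 5.10 mg/L; min DO ≈ 6.00 mg/L; x_c ≈ 54.8 km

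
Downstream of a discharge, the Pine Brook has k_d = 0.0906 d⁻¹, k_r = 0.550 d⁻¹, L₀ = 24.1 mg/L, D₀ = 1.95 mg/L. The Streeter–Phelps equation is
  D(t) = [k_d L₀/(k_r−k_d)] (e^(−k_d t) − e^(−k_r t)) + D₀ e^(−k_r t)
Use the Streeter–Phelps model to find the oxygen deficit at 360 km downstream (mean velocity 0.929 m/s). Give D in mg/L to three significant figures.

D ≈ 2.93 mg/L

Travel time t = x/v = 360 km / (0.929 m/s) = 360000 m / 0.929 m/s = 387500 s = 4.485 d.
k_d L₀/(k_r−k_d) = 0.0906×24.1/(0.550−0.0906) = 2.183/0.4594 = 4.753 mg/L.
e^(−k_d t) = e^(−0.0906×4.485) = 0.6661; e^(−k_r t) = e^(−0.550×4.485) = 0.08486.
D = 4.753 × (0.6661 − 0.08486) + 1.95 × 0.08486 = 2.762 + 0.1655 = 2.928 mg/L.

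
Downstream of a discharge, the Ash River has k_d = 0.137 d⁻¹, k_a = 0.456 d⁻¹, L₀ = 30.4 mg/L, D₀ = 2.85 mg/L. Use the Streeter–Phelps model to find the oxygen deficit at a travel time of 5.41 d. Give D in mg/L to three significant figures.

k_d L₀/(k_a−k_d) = 0.137×30.4/(0.456−0.137) = 4.165/0.3190 = 13.06 mg/L.
e^(−k_d t) = e^(−0.137×5.410) = 0.4766; e^(−k_a t) = e^(−0.456×5.410) = 0.08484.
D = 13.06 × (0.4766 − 0.08484) + 2.85 × 0.08484 = 5.114 + 0.2418 = 5.356 mg/L.

D ≈ 5.36 mg/L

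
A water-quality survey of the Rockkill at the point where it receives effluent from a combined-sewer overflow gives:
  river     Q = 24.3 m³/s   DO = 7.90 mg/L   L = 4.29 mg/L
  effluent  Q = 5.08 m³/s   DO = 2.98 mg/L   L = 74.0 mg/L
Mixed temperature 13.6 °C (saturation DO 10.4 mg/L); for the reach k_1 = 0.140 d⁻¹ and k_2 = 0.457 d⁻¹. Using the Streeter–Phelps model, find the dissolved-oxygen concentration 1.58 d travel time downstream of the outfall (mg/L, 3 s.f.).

DO ≈ 6.49 mg/L

Mixed DO = (24.3×7.90 + 5.08×2.98)/(24.3+5.08) = 207.1/29.38 = 7.049 mg/L.
Mixed L₀ = (24.3×4.29 + 5.08×74.0)/(29.38) = 480.2/29.38 = 16.34 mg/L.
Initial deficit D₀ = C_s − DO₀ = 10.4 − 7.049 = 3.351 mg/L.
D(1.58) = [0.140×16.34/(0.457−0.140)](e^(−0.140×1.58) − e^(−0.457×1.58)) + 3.351 e^(−0.457×1.58)
= 7.218 × (0.8016 − 0.4858) + 3.351 × 0.4858 = 3.907 mg/L.
DO = 10.4 − 3.907 = 6.493 mg/L.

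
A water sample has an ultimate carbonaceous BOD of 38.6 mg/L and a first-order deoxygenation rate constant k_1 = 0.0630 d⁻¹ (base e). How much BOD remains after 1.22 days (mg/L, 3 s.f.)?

L_t = L₀ e^(−k_1 t) = 38.6 × e^(−0.0630×1.22) = 38.6 × 0.9260 = 35.74 mg/L.

L ≈ 35.7 mg/L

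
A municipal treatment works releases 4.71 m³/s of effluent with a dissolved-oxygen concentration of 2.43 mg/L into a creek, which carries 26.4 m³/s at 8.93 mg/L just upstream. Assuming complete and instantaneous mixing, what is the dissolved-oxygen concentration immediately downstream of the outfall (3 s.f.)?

7.95 mg/L

Flow-weighted mixing: C = (Q_r C_r + Q_w C_w)/(Q_r + Q_w)
= (26.4×8.93 + 4.71×2.43)/(26.4 + 4.71) = 247.2/31.11 = 7.946 mg/L.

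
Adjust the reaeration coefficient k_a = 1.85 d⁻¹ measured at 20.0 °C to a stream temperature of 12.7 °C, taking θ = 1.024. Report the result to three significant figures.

k_a ≈ 1.56 d⁻¹

k_a(T₂) = k_a(T₁) · θ^(T₂−T₁) = 1.85 × 1.024^(12.7−20.0)
= 1.85 × 1.024^-7.30 = 1.85 × 0.8410 = 1.556 d⁻¹.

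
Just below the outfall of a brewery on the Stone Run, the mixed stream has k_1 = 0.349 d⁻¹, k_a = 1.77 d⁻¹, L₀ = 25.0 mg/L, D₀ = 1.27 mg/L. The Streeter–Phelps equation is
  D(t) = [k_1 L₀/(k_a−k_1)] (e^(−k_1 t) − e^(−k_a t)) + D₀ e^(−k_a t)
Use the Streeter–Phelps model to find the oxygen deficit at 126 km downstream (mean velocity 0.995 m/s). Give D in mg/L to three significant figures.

D ≈ 3.32 mg/L

Travel time t = x/v = 126 km / (0.995 m/s) = 126000 m / 0.995 m/s = 126600 s = 1.466 d.
k_1 L₀/(k_a−k_1) = 0.349×25.0/(1.77−0.349) = 8.725/1.421 = 6.140 mg/L.
e^(−k_1 t) = e^(−0.349×1.466) = 0.5996; e^(−k_a t) = e^(−1.77×1.466) = 0.07470.
D = 6.140 × (0.5996 − 0.07470) + 1.27 × 0.07470 = 3.223 + 0.09487 = 3.318 mg/L.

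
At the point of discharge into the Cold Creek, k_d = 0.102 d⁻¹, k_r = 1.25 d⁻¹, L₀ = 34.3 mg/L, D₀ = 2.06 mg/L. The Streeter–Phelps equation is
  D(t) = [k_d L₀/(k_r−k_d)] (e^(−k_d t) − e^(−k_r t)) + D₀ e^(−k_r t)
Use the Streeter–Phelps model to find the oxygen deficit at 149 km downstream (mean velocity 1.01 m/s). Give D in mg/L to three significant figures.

D ≈ 2.44 mg/L

Travel time t = x/v = 149 km / (1.01 m/s) = 149000 m / 1.01 m/s = 147500 s = 1.707 d.
k_d L₀/(k_r−k_d) = 0.102×34.3/(1.25−0.102) = 3.499/1.148 = 3.048 mg/L.
e^(−k_d t) = e^(−0.102×1.707) = 0.8402; e^(−k_r t) = e^(−1.25×1.707) = 0.1183.
D = 3.048 × (0.8402 − 0.1183) + 2.06 × 0.1183 = 2.200 + 0.2437 = 2.444 mg/L.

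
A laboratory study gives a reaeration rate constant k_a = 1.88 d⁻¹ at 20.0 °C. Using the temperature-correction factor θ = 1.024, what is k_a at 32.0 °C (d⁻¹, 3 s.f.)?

k_a(T₂) = k_a(T₁) · θ^(T₂−T₁) = 1.88 × 1.024^(32.0−20.0)
= 1.88 × 1.024^12.0 = 1.88 × 1.329 = 2.499 d⁻¹.

k_a ≈ 2.50 d⁻¹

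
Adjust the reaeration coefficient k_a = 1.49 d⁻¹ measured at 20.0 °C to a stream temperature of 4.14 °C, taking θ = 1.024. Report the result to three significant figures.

k_a(T₂) = k_a(T₁) · θ^(T₂−T₁) = 1.49 × 1.024^(4.14−20.0)
= 1.49 × 1.024^-15.9 = 1.49 × 0.6865 = 1.023 d⁻¹.

k_a ≈ 1.02 d⁻¹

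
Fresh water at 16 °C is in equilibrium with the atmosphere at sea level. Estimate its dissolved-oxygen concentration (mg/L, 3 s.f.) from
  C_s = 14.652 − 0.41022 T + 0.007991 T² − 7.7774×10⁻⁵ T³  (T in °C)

C_s = 14.652 − 0.41022×16 + 0.007991×16² − 7.7774×10⁻⁵×16³ = 9.816 mg/L.

C_s ≈ 9.82 mg/L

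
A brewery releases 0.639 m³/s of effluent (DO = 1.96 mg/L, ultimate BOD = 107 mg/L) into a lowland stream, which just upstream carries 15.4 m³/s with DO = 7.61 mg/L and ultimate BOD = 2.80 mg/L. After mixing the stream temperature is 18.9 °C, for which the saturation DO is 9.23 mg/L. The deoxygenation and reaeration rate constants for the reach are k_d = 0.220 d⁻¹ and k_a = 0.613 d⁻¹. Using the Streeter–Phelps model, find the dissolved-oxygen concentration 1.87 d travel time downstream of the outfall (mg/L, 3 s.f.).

DO ≈ 7.30 mg/L

Mixed DO = (15.4×7.61 + 0.639×1.96)/(15.4+0.639) = 118.4/16.04 = 7.385 mg/L.
Mixed L₀ = (15.4×2.80 + 0.639×107)/(16.04) = 111.5/16.04 = 6.951 mg/L.
Initial deficit D₀ = C_s − DO₀ = 9.23 − 7.385 = 1.845 mg/L.
D(1.87) = [0.220×6.951/(0.613−0.220)](e^(−0.220×1.87) − e^(−0.613×1.87)) + 1.845 e^(−0.613×1.87)
= 3.891 × (0.6627 − 0.3178) + 1.845 × 0.3178 = 1.929 mg/L.
DO = 9.23 − 1.929 = 7.301 mg/L.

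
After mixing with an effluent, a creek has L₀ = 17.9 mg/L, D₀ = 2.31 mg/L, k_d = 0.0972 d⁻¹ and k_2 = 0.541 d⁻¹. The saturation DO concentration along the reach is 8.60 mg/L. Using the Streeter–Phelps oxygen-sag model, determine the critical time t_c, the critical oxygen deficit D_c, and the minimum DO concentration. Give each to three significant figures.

t_c ≈ 1.86 d; D_c ≈ 2.68 mg/L; min DO ≈ 5.92 mg/L

At the critical point dD/dt = 0, so k_d L₀ e^(−k_d t) = k_2 D. Substituting D(t) from the Streeter–Phelps equation and solving for t gives
t_c = ln[(k_2/k_d)(1 − D₀(k_2−k_d)/(k_d L₀))] / (k_2−k_d).
Here k_2−k_d = 0.4438 d⁻¹ and 1 − D₀(k_2−k_d)/(k_d L₀) = 1 − 2.31×0.4438/(0.0972×17.9) = 0.4108, so
t_c = ln(5.566 × 0.4108) / 0.4438 = 0.8269 / 0.4438 = 1.863 d.
L(t_c) = L₀ e^(−k_d t_c) = 17.9 × 0.8343 = 14.93 mg/L, and at the critical point k_2 D_c = k_d L, so D_c = (0.0972/0.541) × 14.93 = 2.683 mg/L.
Minimum DO = C_s − D_c = 8.60 − 2.683 = 5.917 mg/L.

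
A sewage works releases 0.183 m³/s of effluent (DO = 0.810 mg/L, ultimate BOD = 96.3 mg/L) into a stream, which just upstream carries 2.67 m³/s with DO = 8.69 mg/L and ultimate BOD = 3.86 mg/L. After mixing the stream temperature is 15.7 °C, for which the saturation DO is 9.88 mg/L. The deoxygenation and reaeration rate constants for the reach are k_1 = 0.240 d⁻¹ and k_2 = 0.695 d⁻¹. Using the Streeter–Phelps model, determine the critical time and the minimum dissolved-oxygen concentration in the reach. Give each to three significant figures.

Mixed DO = (2.67×8.69 + 0.183×0.810)/(2.67+0.183) = 23.35/2.853 = 8.185 mg/L.
Mixed L₀ = (2.67×3.86 + 0.183×96.3)/(2.853) = 27.93/2.853 = 9.789 mg/L.
Initial deficit D₀ = C_s − DO₀ = 9.88 − 8.185 = 1.695 mg/L.
t_c = (1/0.4550) ln[(0.695/0.240)(1 − 1.695×0.4550/(0.240×9.789))] = 2.198 × ln(1.945) = 1.462 d.
D_c = (0.240/0.695) × 9.789 × e^(−0.240×1.462) = 0.3453 × 9.789 × 0.7040 = 2.380 mg/L.
Minimum DO = 9.88 − 2.380 = 7.500 mg/L.

t_c ≈ 1.46 d; minimum DO ≈ 7.50 mg/L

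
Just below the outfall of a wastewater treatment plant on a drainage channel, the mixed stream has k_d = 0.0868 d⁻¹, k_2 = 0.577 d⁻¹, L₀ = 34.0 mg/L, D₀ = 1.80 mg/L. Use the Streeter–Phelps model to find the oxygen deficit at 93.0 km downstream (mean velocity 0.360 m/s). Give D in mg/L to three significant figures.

Travel time t = x/v = 93.0 km / (0.360 m/s) = 93000 m / 0.360 m/s = 258300 s = 2.990 d.
k_d L₀/(k_2−k_d) = 0.0868×34.0/(0.577−0.0868) = 2.951/0.4902 = 6.020 mg/L.
e^(−k_d t) = e^(−0.0868×2.990) = 0.7714; e^(−k_2 t) = e^(−0.577×2.990) = 0.1781.
D = 6.020 × (0.7714 − 0.1781) + 1.80 × 0.1781 = 3.572 + 0.3206 = 3.892 mg/L.

D ≈ 3.89 mg/L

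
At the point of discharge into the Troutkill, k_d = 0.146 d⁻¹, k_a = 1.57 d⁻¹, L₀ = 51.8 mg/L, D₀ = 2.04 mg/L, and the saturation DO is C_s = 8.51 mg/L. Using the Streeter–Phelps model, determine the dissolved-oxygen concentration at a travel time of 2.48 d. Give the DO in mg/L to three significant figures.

DO ≈ 4.88 mg/L

k_d L₀/(k_a−k_d) = 0.146×51.8/(1.57−0.146) = 7.563/1.424 = 5.311 mg/L.
e^(−k_d t) = e^(−0.146×2.480) = 0.6962; e^(−k_a t) = e^(−1.57×2.480) = 0.02037.
D = 5.311 × (0.6962 − 0.02037) + 2.04 × 0.02037 = 3.589 + 0.04156 = 3.631 mg/L.
DO = C_s − D = 8.51 − 3.631 = 4.879 mg/L.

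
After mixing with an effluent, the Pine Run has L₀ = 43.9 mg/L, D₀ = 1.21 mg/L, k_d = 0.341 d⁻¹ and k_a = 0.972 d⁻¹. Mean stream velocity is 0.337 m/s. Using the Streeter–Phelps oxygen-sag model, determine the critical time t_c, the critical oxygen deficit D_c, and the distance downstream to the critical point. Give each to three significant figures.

t_c = [1/(k_a−k_d)] ln[(k_a/k_d)(1 − D₀(k_a−k_d)/(k_d L₀))]
= [1/(0.972−0.341)] ln[(0.972/0.341)(1 − 1.21×0.6310/(0.341×43.9))]
= (1/0.6310) ln[2.850 × 0.9490] = 1.585 × ln(2.705) = 1.585 × 0.9951 = 1.577 d.
L(t_c) = L₀ e^(−k_d t_c) = 43.9 × 0.5840 = 25.64 mg/L, and at the critical point k_a D_c = k_d L, so D_c = (0.341/0.972) × 25.64 = 8.995 mg/L.
x_c = v t_c = 0.337 m/s × 1.577 d × 86400 s/d = 45920 m ≈ 45.9 km.

t_c ≈ 1.58 d; D_c ≈ 8.99 mg/L; x_c ≈ 45.9 km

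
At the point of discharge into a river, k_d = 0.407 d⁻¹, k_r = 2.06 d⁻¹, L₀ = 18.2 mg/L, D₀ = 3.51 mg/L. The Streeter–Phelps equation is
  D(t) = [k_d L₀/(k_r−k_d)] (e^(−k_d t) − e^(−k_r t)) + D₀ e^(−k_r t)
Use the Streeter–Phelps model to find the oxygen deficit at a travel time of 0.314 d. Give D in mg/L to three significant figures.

k_d L₀/(k_r−k_d) = 0.407×18.2/(2.06−0.407) = 7.407/1.653 = 4.481 mg/L.
e^(−k_d t) = e^(−0.407×0.3140) = 0.8800; e^(−k_r t) = e^(−2.06×0.3140) = 0.5237.
D = 4.481 × (0.8800 − 0.5237) + 3.51 × 0.5237 = 1.597 + 1.838 = 3.435 mg/L.

D ≈ 3.43 mg/L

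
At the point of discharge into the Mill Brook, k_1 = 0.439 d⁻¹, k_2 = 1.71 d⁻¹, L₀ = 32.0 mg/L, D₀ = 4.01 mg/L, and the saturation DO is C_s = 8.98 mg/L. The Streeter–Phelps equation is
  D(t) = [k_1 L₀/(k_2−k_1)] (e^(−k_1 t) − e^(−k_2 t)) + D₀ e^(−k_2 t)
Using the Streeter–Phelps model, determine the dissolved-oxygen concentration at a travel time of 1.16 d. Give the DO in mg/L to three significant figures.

k_1 L₀/(k_2−k_1) = 0.439×32.0/(1.71−0.439) = 14.05/1.271 = 11.05 mg/L.
e^(−k_1 t) = e^(−0.439×1.160) = 0.6010; e^(−k_2 t) = e^(−1.71×1.160) = 0.1376.
D = 11.05 × (0.6010 − 0.1376) + 4.01 × 0.1376 = 5.122 + 0.5517 = 5.673 mg/L.
DO = C_s − D = 8.98 − 5.673 = 3.307 mg/L.

DO ≈ 3.31 mg/L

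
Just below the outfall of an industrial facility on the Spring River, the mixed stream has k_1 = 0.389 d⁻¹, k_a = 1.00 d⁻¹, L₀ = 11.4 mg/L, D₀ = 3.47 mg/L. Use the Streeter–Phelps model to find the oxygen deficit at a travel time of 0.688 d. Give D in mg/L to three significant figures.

k_1 L₀/(k_a−k_1) = 0.389×11.4/(1.00−0.389) = 4.435/0.6110 = 7.258 mg/L.
e^(−k_1 t) = e^(−0.389×0.6880) = 0.7652; e^(−k_a t) = e^(−1.00×0.6880) = 0.5026.
D = 7.258 × (0.7652 − 0.5026) + 3.47 × 0.5026 = 1.906 + 1.744 = 3.650 mg/L.

D ≈ 3.65 mg/L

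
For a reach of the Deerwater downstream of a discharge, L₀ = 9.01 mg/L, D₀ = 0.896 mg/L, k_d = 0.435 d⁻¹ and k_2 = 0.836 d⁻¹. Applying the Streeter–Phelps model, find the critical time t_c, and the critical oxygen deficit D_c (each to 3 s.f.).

t_c ≈ 1.39 d; D_c ≈ 2.56 mg/L

t_c = [1/(k_2−k_d)] ln[(k_2/k_d)(1 − D₀(k_2−k_d)/(k_d L₀))]
= [1/(0.836−0.435)] ln[(0.836/0.435)(1 − 0.896×0.4010/(0.435×9.01))]
= (1/0.4010) ln[1.922 × 0.9083] = 2.494 × ln(1.746) = 2.494 × 0.5571 = 1.389 d.
L(t_c) = L₀ e^(−k_d t_c) = 9.01 × 0.5464 = 4.923 mg/L, and at the critical point k_2 D_c = k_d L, so D_c = (0.435/0.836) × 4.923 = 2.562 mg/L.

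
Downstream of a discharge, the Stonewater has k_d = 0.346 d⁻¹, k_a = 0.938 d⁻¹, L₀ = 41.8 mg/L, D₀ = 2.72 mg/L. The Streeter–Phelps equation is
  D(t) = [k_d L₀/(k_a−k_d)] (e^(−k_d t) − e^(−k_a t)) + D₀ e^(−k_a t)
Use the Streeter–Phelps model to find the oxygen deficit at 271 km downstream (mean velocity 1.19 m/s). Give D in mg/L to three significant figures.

Travel time t = x/v = 271 km / (1.19 m/s) = 271000 m / 1.19 m/s = 227700 s = 2.636 d.
k_d L₀/(k_a−k_d) = 0.346×41.8/(0.938−0.346) = 14.46/0.5920 = 24.43 mg/L.
e^(−k_d t) = e^(−0.346×2.636) = 0.4017; e^(−k_a t) = e^(−0.938×2.636) = 0.08439.
D = 24.43 × (0.4017 − 0.08439) + 2.72 × 0.08439 = 7.753 + 0.2295 = 7.982 mg/L.

D ≈ 7.98 mg/L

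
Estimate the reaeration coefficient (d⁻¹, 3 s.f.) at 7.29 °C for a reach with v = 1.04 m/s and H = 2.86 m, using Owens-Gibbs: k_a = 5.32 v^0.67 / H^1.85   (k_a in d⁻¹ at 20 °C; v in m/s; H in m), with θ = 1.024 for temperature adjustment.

k_a(20) = 5.32 × 1.04^0.67 / 2.86^1.85 = 5.32 × 1.027 / 6.987 = 0.7817 d⁻¹.
k_a(7.29) = 0.7817 × 1.024^(7.29−20) = 0.7817 × 0.7398 = 0.5783 d⁻¹.

k_a ≈ 0.578 d⁻¹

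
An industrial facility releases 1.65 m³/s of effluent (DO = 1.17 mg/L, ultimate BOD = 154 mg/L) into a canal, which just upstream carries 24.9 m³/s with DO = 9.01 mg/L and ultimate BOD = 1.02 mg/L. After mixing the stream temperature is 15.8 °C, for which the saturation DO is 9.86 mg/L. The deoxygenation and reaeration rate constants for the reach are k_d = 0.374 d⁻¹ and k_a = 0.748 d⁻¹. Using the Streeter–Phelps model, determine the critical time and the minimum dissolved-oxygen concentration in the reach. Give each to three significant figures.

t_c ≈ 1.49 d; minimum DO ≈ 6.85 mg/L

Mixed DO = (24.9×9.01 + 1.65×1.17)/(24.9+1.65) = 226.3/26.55 = 8.523 mg/L.
Mixed L₀ = (24.9×1.02 + 1.65×154)/(26.55) = 279.5/26.55 = 10.53 mg/L.
Initial deficit D₀ = C_s − DO₀ = 9.86 − 8.523 = 1.337 mg/L.
t_c = (1/0.3740) ln[(0.748/0.374)(1 − 1.337×0.3740/(0.374×10.53))] = 2.674 × ln(1.746) = 1.490 d.
D_c = (0.374/0.748) × 10.53 × e^(−0.374×1.490) = 0.5000 × 10.53 × 0.5728 = 3.015 mg/L.
Minimum DO = 9.86 − 3.015 = 6.845 mg/L.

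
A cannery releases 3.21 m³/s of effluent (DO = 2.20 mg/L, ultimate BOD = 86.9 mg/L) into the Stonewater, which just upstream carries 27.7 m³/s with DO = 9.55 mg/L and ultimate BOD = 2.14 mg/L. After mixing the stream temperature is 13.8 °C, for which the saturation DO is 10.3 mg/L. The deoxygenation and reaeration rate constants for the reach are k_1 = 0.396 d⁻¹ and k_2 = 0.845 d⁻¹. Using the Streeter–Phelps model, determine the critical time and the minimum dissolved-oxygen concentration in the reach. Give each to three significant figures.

Mixed DO = (27.7×9.55 + 3.21×2.20)/(27.7+3.21) = 271.6/30.91 = 8.787 mg/L.
Mixed L₀ = (27.7×2.14 + 3.21×86.9)/(30.91) = 338.2/30.91 = 10.94 mg/L.
Initial deficit D₀ = C_s − DO₀ = 10.3 − 8.787 = 1.513 mg/L.
t_c = (1/0.4490) ln[(0.845/0.396)(1 − 1.513×0.4490/(0.396×10.94))] = 2.227 × ln(1.799) = 1.308 d.
D_c = (0.396/0.845) × 10.94 × e^(−0.396×1.308) = 0.4686 × 10.94 × 0.5957 = 3.055 mg/L.
Minimum DO = 10.3 − 3.055 = 7.245 mg/L.

t_c ≈ 1.31 d; minimum DO ≈ 7.25 mg/L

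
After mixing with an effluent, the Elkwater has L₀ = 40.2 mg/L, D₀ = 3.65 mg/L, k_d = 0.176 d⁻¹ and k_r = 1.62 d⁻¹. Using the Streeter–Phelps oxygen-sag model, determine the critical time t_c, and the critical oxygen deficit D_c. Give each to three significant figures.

t_c ≈ 0.591 d; D_c ≈ 3.94 mg/L

t_c = [1/(k_r−k_d)] ln[(k_r/k_d)(1 − D₀(k_r−k_d)/(k_d L₀))]
= [1/(1.62−0.176)] ln[(1.62/0.176)(1 − 3.65×1.444/(0.176×40.2))]
= (1/1.444) ln[9.205 × 0.2551] = 0.6925 × ln(2.348) = 0.6925 × 0.8534 = 0.5910 d.
D_c = (k_d/k_r) L₀ e^(−k_d t_c) = (0.176/1.62) × 40.2 × e^(−0.176×0.5910) = 0.1086 × 40.2 × 0.9012 = 3.936 mg/L.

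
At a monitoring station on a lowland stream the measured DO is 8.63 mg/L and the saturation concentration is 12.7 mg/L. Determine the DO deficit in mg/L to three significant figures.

D = C_s − C = 12.7 − 8.63 = 4.07 mg/L.

D ≈ 4.07 mg/L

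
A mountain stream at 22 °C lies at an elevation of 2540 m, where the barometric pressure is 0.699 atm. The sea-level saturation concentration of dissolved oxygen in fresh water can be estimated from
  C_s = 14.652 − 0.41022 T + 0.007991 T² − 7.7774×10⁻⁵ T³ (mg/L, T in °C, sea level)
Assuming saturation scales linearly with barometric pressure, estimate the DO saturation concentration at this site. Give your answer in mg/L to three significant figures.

C_s ≈ 6.06 mg/L

At sea level: C_s = 14.652 − 0.41022×22 + 0.007991×22² − 7.7774×10⁻⁵×22³ = 8.667 mg/L.
Pressure correction: C_s' = 8.667 × 0.699 = 6.058 mg/L.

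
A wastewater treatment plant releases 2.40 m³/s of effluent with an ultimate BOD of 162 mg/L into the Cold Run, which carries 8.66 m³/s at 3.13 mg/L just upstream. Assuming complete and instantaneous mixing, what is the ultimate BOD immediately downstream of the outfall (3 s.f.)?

37.6 mg/L

Flow-weighted mixing: C = (Q_r C_r + Q_w C_w)/(Q_r + Q_w)
= (8.66×3.13 + 2.40×162)/(8.66 + 2.40) = 415.9/11.06 = 37.60 mg/L.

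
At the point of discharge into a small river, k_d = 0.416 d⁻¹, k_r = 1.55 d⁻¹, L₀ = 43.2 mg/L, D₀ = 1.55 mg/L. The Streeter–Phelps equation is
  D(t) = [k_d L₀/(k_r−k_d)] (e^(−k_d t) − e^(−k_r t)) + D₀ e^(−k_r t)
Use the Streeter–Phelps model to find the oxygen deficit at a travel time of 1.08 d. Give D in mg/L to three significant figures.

D ≈ 7.43 mg/L

k_d L₀/(k_r−k_d) = 0.416×43.2/(1.55−0.416) = 17.97/1.134 = 15.85 mg/L.
e^(−k_d t) = e^(−0.416×1.080) = 0.6381; e^(−k_r t) = e^(−1.55×1.080) = 0.1875.
D = 15.85 × (0.6381 − 0.1875) + 1.55 × 0.1875 = 7.141 + 0.2906 = 7.431 mg/L.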